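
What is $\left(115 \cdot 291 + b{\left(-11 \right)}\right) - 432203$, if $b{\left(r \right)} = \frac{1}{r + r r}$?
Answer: $- \frac{43861179}{110} \approx -3.9874 \cdot 10^{5}$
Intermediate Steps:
$b{\left(r \right)} = \frac{1}{r + r^{2}}$
$\left(115 \cdot 291 + b{\left(-11 \right)}\right) - 432203 = \left(115 \cdot 291 + \frac{1}{\left(-11\right) \left(1 - 11\right)}\right) - 432203 = \left(33465 - \frac{1}{11 \left(-10\right)}\right) - 432203 = \left(33465 - - \frac{1}{110}\right) - 432203 = \left(33465 + \frac{1}{110}\right) - 432203 = \frac{3681151}{110} - 432203 = - \frac{43861179}{110}$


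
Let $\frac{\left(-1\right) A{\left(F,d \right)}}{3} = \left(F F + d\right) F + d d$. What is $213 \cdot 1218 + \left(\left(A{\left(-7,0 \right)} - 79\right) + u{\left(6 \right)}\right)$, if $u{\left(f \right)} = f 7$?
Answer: $260426$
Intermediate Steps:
$u{\left(f \right)} = 7 f$
$A{\left(F,d \right)} = - 3 d^{2} - 3 F \left(d + F^{2}\right)$ ($A{\left(F,d \right)} = - 3 \left(\left(F F + d\right) F + d d\right) = - 3 \left(\left(F^{2} + d\right) F + d^{2}\right) = - 3 \left(\left(d + F^{2}\right) F + d^{2}\right) = - 3 \left(F \left(d + F^{2}\right) + d^{2}\right) = - 3 \left(d^{2} + F \left(d + F^{2}\right)\right) = - 3 d^{2} - 3 F \left(d + F^{2}\right)$)
$213 \cdot 1218 + \left(\left(A{\left(-7,0 \right)} - 79\right) + u{\left(6 \right)}\right) = 213 \cdot 1218 + \left(\left(\left(- 3 \left(-7\right)^{3} - 3 \cdot 0^{2} - \left(-21\right) 0\right) - 79\right) + 7 \cdot 6\right) = 259434 + \left(\left(\left(\left(-3\right) \left(-343\right) - 0 + 0\right) - 79\right) + 42\right) = 259434 + \left(\left(\left(1029 + 0 + 0\right) - 79\right) + 42\right) = 259434 + \left(\left(1029 - 79\right) + 42\right) = 259434 + \left(950 + 42\right) = 259434 + 992 = 260426$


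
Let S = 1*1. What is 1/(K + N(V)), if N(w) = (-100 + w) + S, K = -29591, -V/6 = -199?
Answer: -1/28496 ≈ -3.5093e-5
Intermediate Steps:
V = 1194 (V = -6*(-199) = 1194)
S = 1
N(w) = -99 + w (N(w) = (-100 + w) + 1 = -99 + w)
1/(K + N(V)) = 1/(-29591 + (-99 + 1194)) = 1/(-29591 + 1095) = 1/(-28496) = -1/28496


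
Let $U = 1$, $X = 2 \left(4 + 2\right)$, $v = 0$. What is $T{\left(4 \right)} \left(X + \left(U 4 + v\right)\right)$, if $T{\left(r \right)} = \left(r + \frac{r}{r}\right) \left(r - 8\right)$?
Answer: $-320$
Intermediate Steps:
$X = 12$ ($X = 2 \cdot 6 = 12$)
$T{\left(r \right)} = \left(1 + r\right) \left(-8 + r\right)$ ($T{\left(r \right)} = \left(r + 1\right) \left(-8 + r\right) = \left(1 + r\right) \left(-8 + r\right)$)
$T{\left(4 \right)} \left(X + \left(U 4 + v\right)\right) = \left(-8 + 4^{2} - 28\right) \left(12 + \left(1 \cdot 4 + 0\right)\right) = \left(-8 + 16 - 28\right) \left(12 + \left(4 + 0\right)\right) = - 20 \left(12 + 4\right) = \left(-20\right) 16 = -320$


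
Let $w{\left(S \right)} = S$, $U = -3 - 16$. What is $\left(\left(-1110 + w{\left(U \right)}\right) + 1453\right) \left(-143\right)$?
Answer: $-46332$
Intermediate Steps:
$U = -19$ ($U = -3 - 16 = -19$)
$\left(\left(-1110 + w{\left(U \right)}\right) + 1453\right) \left(-143\right) = \left(\left(-1110 - 19\right) + 1453\right) \left(-143\right) = \left(-1129 + 1453\right) \left(-143\right) = 324 \left(-143\right) = -46332$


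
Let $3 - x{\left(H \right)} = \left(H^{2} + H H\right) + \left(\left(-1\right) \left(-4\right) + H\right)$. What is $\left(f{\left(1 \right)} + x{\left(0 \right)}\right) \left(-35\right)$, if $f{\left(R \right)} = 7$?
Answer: $-210$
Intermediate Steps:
$x{\left(H \right)} = -1 - H - 2 H^{2}$ ($x{\left(H \right)} = 3 - \left(\left(H^{2} + H H\right) + \left(\left(-1\right) \left(-4\right) + H\right)\right) = 3 - \left(\left(H^{2} + H^{2}\right) + \left(4 + H\right)\right) = 3 - \left(2 H^{2} + \left(4 + H\right)\right) = 3 - \left(4 + H + 2 H^{2}\right) = -1 - H - 2 H^{2}$)
$\left(f{\left(1 \right)} + x{\left(0 \right)}\right) \left(-35\right) = \left(7 - \left(1 + 2 \cdot 0^{2}\right)\right) \left(-35\right) = \left(7 - 1\right) \left(-35\right) = 6 \left(-35\right) = -210$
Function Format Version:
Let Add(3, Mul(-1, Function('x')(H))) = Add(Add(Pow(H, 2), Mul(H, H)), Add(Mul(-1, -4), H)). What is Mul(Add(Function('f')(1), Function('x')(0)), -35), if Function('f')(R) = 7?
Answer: -210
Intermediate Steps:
Function('x')(H) = Add(-1, Mul(-1, H), Mul(-2, Pow(H, 2))) (Function('x')(H) = Add(3, Mul(-1, Add(Add(Pow(H, 2), Mul(H, H)), Add(Mul(-1, -4), H)))) = Add(3, Mul(-1, Add(Add(Pow(H, 2), Pow(H, 2)), Add(4, H)))) = Add(3, Mul(-1, Add(Mul(2, Pow(H, 2)), Add(4, H)))) = Add(3, Mul(-1, Add(4, H, Mul(2, Pow(H, 2))))) = Add(3, Add(-4, Mul(-1, H), Mul(-2, Pow(H, 2)))) = Add(-1, Mul(-1, H), Mul(-2, Pow(H, 2))))
Mul(Add(Function('f')(1), Function('x')(0)), -35) = Mul(Add(7, Add(-1, Mul(-1, 0), Mul(-2, Pow(0, 2)))), -35) = Mul(Add(7, Add(-1, 0, Mul(-2, 0))), -35) = Mul(Add(7, Add(-1, 0, 0)), -35) = Mul(Add(7, -1), -35) = Mul(6, -35) = -210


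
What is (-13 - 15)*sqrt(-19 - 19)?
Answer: -28*I*sqrt(38) ≈ -172.6*I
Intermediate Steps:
(-13 - 15)*sqrt(-19 - 19) = -28*I*sqrt(38)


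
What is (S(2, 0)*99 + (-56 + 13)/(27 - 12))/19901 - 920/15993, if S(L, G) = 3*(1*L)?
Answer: -44274623/1591383465 ≈ -0.027821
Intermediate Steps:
S(L, G) = 3*L
(S(2, 0)*99 + (-56 + 13)/(27 - 12))/19901 - 920/15993 = ((3*2)*99 + (-56 + 13)/(27 - 12))/19901 - 920/15993 = (6*99 - 43/15)*(1/19901) - 920*1/15993 = (594 - 43*1/15)*(1/19901) - 920/15993 = (594 - 43/15)*(1/19901) - 920/15993 = (8867/15)*(1/19901) - 920/15993 = 8867/298515 - 920/15993 = -44274623/1591383465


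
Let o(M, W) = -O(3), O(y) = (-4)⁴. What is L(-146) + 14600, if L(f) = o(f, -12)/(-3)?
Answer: 44056/3 ≈ 14685.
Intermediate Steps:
O(y) = 256
o(M, W) = -256 (o(M, W) = -1*256 = -256)
L(f) = 256/3 (L(f) = -256/(-3) = -256*(-⅓) = 256/3)
L(-146) + 14600 = 256/3 + 14600 = 44056/3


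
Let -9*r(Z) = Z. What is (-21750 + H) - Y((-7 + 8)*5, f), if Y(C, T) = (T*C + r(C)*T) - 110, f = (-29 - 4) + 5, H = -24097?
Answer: -410513/9 ≈ -45613.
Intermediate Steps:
r(Z) = -Z/9
f = -28 (f = -33 + 5 = -28)
Y(C, T) = -110 + 8*C*T/9 (Y(C, T) = (T*C + (-C/9)*T) - 110 = (C*T - C*T/9) - 110 = 8*C*T/9 - 110 = -110 + 8*C*T/9)
(-21750 + H) - Y((-7 + 8)*5, f) = (-21750 - 24097) - (-110 + (8/9)*((-7 + 8)*5)*(-28)) = -45847 - (-110 + (8/9)*(1*5)*(-28)) = -45847 - (-110 + (8/9)*5*(-28)) = -45847 - (-110 - 1120/9) = -45847 - 1*(-2110/9) = -45847 + 2110/9 = -410513/9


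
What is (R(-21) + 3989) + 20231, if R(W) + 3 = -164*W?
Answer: 27661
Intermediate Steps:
R(W) = -3 - 164*W
(R(-21) + 3989) + 20231 = ((-3 - 164*(-21)) + 3989) + 20231 = ((-3 + 3444) + 3989) + 20231 = (3441 + 3989) + 20231 = 7430 + 20231 = 27661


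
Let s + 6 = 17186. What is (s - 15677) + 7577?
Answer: 9080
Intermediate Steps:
s = 17180 (s = -6 + 17186 = 17180)
(s - 15677) + 7577 = (17180 - 15677) + 7577 = 1503 + 7577 = 9080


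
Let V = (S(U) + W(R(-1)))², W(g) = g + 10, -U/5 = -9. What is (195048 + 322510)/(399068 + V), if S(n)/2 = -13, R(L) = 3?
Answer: 517558/399237 ≈ 1.2964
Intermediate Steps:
U = 45 (U = -5*(-9) = 45)
S(n) = -26 (S(n) = 2*(-13) = -26)
W(g) = 10 + g
V = 169 (V = (-26 + (10 + 3))² = (-26 + 13)² = (-13)² = 169)
(195048 + 322510)/(399068 + V) = (195048 + 322510)/(399068 + 169) = 517558/399237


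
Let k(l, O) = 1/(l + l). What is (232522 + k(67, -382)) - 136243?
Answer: 12901387/134 ≈ 96279.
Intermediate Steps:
k(l, O) = 1/(2*l)
(232522 + k(67, -382)) - 136243 = (232522 + (½)/67) - 136243 = (232522 + (½)*(1/67)) - 136243 = (232522 + 1/134) - 136243 = 31157949/134 - 136243 = 12901387/134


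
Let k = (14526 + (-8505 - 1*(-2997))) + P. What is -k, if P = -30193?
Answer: 21175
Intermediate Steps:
k = -21175 (k = (14526 + (-8505 - 1*(-2997))) - 30193 = (14526 + (-8505 + 2997)) - 30193 = (14526 - 5508) - 30193 = 9018 - 30193 = -21175)
-k = -1*(-21175) = 21175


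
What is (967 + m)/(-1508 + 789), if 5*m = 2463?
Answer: -7298/3595 ≈ -2.0300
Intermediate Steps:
m = 2463/5 (m = (⅕)*2463 = 2463/5 ≈ 492.60)
(967 + m)/(-1508 + 789) = (967 + 2463/5)/(-1508 + 789) = (7298/5)/(-719) = (7298/5)*(-1/719) = -7298/3595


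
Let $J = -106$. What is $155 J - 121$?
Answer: $-16551$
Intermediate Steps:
$155 J - 121 = 155 \left(-106\right) - 121 = -16430 - 121 = -16551$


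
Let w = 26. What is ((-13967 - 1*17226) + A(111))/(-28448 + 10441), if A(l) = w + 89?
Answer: 31078/18007 ≈ 1.7259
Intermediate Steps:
A(l) = 115 (A(l) = 26 + 89 = 115)
((-13967 - 1*17226) + A(111))/(-28448 + 10441) = ((-13967 - 1*17226) + 115)/(-28448 + 10441) = ((-13967 - 17226) + 115)/(-18007) = (-31193 + 115)*(-1/18007) = -31078*(-1/18007) = 31078/18007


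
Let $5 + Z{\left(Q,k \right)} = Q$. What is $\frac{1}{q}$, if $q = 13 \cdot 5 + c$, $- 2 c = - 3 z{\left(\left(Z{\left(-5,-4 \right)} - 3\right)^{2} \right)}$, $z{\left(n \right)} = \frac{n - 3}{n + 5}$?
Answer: $\frac{58}{3853} \approx 0.015053$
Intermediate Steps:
$Z{\left(Q,k \right)} = -5 + Q$
$z{\left(n \right)} = \frac{-3 + n}{5 + n}$
$c = \frac{83}{58}$ ($c = - \frac{\left(-3\right) \frac{-3 + \left(\left(-5 - 5\right) - 3\right)^{2}}{5 + \left(\left(-5 - 5\right) - 3\right)^{2}}}{2} = - \frac{\left(-3\right) \frac{-3 + \left(-10 - 3\right)^{2}}{5 + \left(-10 - 3\right)^{2}}}{2} = - \frac{\left(-3\right) \frac{-3 + \left(-13\right)^{2}}{5 + \left(-13\right)^{2}}}{2} = - \frac{\left(-3\right) \frac{-3 + 169}{5 + 169}}{2} = - \frac{\left(-3\right) \frac{1}{174} \cdot 166}{2} = - \frac{\left(-3\right) \frac{83}{87}}{2} = \left(- \frac{1}{2}\right) \left(- \frac{83}{29}\right) = \frac{83}{58} \approx 1.431$)
$q = \frac{3853}{58}$ ($q = 13 \cdot 5 + \frac{83}{58} = 65 + \frac{83}{58} = \frac{3853}{58} \approx 66.431$)
$\frac{1}{q} = \frac{1}{\frac{3853}{58}} = \frac{58}{3853}$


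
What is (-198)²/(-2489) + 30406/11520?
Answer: -187974773/14336640 ≈ -13.111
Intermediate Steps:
(-198)²/(-2489) + 30406/11520 = 39204*(-1/2489) + 30406*(1/11520) = -39204/2489 + 15203/5760 = -187974773/14336640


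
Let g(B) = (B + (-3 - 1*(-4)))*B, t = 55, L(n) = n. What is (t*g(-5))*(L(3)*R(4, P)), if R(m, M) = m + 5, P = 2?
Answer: 29700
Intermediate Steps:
R(m, M) = 5 + m
g(B) = B*(1 + B) (g(B) = (B + (-3 + 4))*B = (B + 1)*B = (1 + B)*B = B*(1 + B))
(t*g(-5))*(L(3)*R(4, P)) = (55*(-5*(1 - 5)))*(3*(5 + 4)) = (55*(-5*(-4)))*(3*9) = (55*20)*27 = 1100*27 = 29700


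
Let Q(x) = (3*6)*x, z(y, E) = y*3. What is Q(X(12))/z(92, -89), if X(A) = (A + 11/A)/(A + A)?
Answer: 155/4416 ≈ 0.035100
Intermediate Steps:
X(A) = (A + 11/A)/(2*A) (X(A) = (A + 11/A)/((2*A)) = (A + 11/A)*(1/(2*A)) = (A + 11/A)/(2*A))
z(y, E) = 3*y
Q(x) = 18*x
Q(X(12))/z(92, -89) = (18*((½)*(11 + 12²)/12²))/((3*92)) = (18*((½)*(1/144)*(11 + 144)))/276 = (18*((½)*(1/144)*155))*(1/276) = (18*(155/288))*(1/276) = (155/16)*(1/276) = 155/4416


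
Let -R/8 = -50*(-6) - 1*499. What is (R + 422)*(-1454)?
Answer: -2928356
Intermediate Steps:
R = 1592 (R = -8*(-50*(-6) - 1*499) = -8*(300 - 499) = -8*(-199) = 1592)
(R + 422)*(-1454) = (1592 + 422)*(-1454) = 2014*(-1454) = -2928356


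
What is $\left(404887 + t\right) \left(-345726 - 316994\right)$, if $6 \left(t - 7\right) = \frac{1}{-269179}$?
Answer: $- \frac{216687494741280800}{807537} \approx -2.6833 \cdot 10^{11}$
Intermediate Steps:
$t = \frac{11305517}{1615074}$ ($t = 7 + \frac{1}{6 \left(-269179\right)} = 7 + \frac{1}{6} \left(- \frac{1}{269179}\right) = 7 - \frac{1}{1615074} = \frac{11305517}{1615074} \approx 7.0$)
$\left(404887 + t\right) \left(-345726 - 316994\right) = \left(404887 + \frac{11305517}{1615074}\right) \left(-345726 - 316994\right) = \frac{653933772155}{1615074} \left(-662720\right) = - \frac{216687494741280800}{807537}$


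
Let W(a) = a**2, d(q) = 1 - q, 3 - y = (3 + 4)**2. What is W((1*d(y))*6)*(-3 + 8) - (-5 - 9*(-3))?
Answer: 397598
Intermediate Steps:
y = -46 (y = 3 - (3 + 4)**2 = 3 - 1*7**2 = 3 - 1*49 = 3 - 49 = -46)
W((1*d(y))*6)*(-3 + 8) - (-5 - 9*(-3)) = ((1*(1 - 1*(-46)))*6)**2*(-3 + 8) - (-5 - 9*(-3)) = ((1*(1 + 46))*6)**2*5 - (-5 + 27) = ((1*47)*6)**2*5 - 1*22 = (47*6)**2*5 - 22 = 282**2*5 - 22 = 79524*5 - 22 = 397620 - 22 = 397598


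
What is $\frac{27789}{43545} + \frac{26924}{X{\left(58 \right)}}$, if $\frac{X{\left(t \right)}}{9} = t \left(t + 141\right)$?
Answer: $\frac{676511887}{753894585} \approx 0.89736$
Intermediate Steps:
$X{\left(t \right)} = 9 t \left(141 + t\right)$ ($X{\left(t \right)} = 9 t \left(t + 141\right) = 9 t \left(141 + t\right)$)
$\frac{27789}{43545} + \frac{26924}{X{\left(58 \right)}} = \frac{27789}{43545} + \frac{26924}{9 \cdot 58 \left(141 + 58\right)} = 27789 \cdot \frac{1}{43545} + \frac{26924}{9 \cdot 58 \cdot 199} = \frac{9263}{14515} + \frac{26924}{103878} = \frac{9263}{14515} + 26924 \cdot \frac{1}{103878} = \frac{9263}{14515} + \frac{13462}{51939} = \frac{676511887}{753894585}$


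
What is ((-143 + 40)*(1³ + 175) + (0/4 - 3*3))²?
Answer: 328950769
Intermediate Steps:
((-143 + 40)*(1³ + 175) + (0/4 - 3*3))² = (-103*(1 + 175) + (0*(¼) - 9))² = (-103*176 + (0 - 9))² = (-18128 - 9)² = (-18137)² = 328950769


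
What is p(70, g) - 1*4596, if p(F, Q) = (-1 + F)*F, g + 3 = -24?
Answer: 234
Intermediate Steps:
g = -27 (g = -3 - 24 = -27)
p(F, Q) = F*(-1 + F)
p(70, g) - 1*4596 = 70*(-1 + 70) - 1*4596 = 70*69 - 4596 = 4830 - 4596 = 234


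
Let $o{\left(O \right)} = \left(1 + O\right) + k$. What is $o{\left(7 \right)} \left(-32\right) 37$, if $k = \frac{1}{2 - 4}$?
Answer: $-8880$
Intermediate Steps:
$k = - \frac{1}{2}$ ($k = \frac{1}{-2} = - \frac{1}{2} \approx -0.5$)
$o{\left(O \right)} = \frac{1}{2} + O$ ($o{\left(O \right)} = \left(1 + O\right) - \frac{1}{2} = \frac{1}{2} + O$)
$o{\left(7 \right)} \left(-32\right) 37 = \left(\frac{1}{2} + 7\right) \left(-32\right) 37 = \frac{15}{2} \left(-32\right) 37 = \left(-240\right) 37 = -8880$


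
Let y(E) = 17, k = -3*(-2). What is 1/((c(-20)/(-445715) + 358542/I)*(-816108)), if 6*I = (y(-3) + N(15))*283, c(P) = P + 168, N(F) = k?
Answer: -2901158935/782520521814727584 ≈ -3.7075e-9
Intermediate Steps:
k = 6
N(F) = 6
c(P) = 168 + P
I = 6509/6 (I = ((17 + 6)*283)/6 = (23*283)/6 = (⅙)*6509 = 6509/6 ≈ 1084.8)
1/((c(-20)/(-445715) + 358542/I)*(-816108)) = 1/(((168 - 20)/(-445715) + 358542/(6509/6))*(-816108)) = -1/816108/(148*(-1/445715) + 358542*(6/6509)) = -1/816108/(-148/445715 + 2151252/6509) = -1/816108/(958844321848/2901158935) = (2901158935/958844321848)*(-1/816108) = -2901158935/782520521814727584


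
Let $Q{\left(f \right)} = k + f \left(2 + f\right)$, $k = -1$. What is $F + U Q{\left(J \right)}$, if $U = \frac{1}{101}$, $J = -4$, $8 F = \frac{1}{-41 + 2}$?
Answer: $\frac{2083}{31512} \approx 0.066102$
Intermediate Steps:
$F = - \frac{1}{312}$ ($F = \frac{1}{8 \left(-41 + 2\right)} = \frac{1}{8 \left(-39\right)} = \frac{1}{8} \left(- \frac{1}{39}\right) = - \frac{1}{312} \approx -0.0032051$)
$U = \frac{1}{101} \approx 0.009901$
$Q{\left(f \right)} = -1 + f \left(2 + f\right)$
$F + U Q{\left(J \right)} = - \frac{1}{312} + \frac{-1 + \left(-4\right)^{2} + 2 \left(-4\right)}{101} = - \frac{1}{312} + \frac{-1 + 16 - 8}{101} = - \frac{1}{312} + \frac{1}{101} \cdot 7 = - \frac{1}{312} + \frac{7}{101} = \frac{2083}{31512}$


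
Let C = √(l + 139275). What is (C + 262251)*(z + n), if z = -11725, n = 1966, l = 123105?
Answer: -2559307509 - 19518*√65595 ≈ -2.5643e+9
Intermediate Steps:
C = 2*√65595 (C = √(123105 + 139275) = √262380 = 2*√65595 ≈ 512.23)
(C + 262251)*(z + n) = (2*√65595 + 262251)*(-11725 + 1966) = (262251 + 2*√65595)*(-9759) = -2559307509 - 19518*√65595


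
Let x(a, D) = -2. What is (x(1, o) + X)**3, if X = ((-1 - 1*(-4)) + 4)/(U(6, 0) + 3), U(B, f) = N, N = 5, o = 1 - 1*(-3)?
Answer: -729/512 ≈ -1.4238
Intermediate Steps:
o = 4 (o = 1 + 3 = 4)
U(B, f) = 5
X = 7/8 (X = ((-1 - 1*(-4)) + 4)/(5 + 3) = ((-1 + 4) + 4)/8 = (3 + 4)*(1/8) = 7*(1/8) = 7/8 ≈ 0.87500)
(x(1, o) + X)**3 = (-2 + 7/8)**3 = (-9/8)**3 = -729/512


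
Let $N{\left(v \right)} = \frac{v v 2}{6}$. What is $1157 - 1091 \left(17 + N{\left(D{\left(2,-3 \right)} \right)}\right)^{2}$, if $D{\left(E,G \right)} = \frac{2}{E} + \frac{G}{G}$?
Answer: $- \frac{3289862}{9} \approx -3.6554 \cdot 10^{5}$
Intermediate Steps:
$D{\left(E,G \right)} = 1 + \frac{2}{E}$ ($D{\left(E,G \right)} = \frac{2}{E} + 1 = 1 + \frac{2}{E}$)
$N{\left(v \right)} = \frac{v^{2}}{3}$ ($N{\left(v \right)} = v^{2} \cdot 2 \cdot \frac{1}{6} = 2 v^{2} \cdot \frac{1}{6} = \frac{v^{2}}{3}$)
$1157 - 1091 \left(17 + N{\left(D{\left(2,-3 \right)} \right)}\right)^{2} = 1157 - 1091 \left(17 + \frac{\left(\frac{2 + 2}{2}\right)^{2}}{3}\right)^{2} = 1157 - 1091 \left(17 + \frac{\left(\frac{1}{2} \cdot 4\right)^{2}}{3}\right)^{2} = 1157 - 1091 \left(17 + \frac{2^{2}}{3}\right)^{2} = 1157 - 1091 \left(17 + \frac{1}{3} \cdot 4\right)^{2} = 1157 - 1091 \left(17 + \frac{4}{3}\right)^{2} = 1157 - 1091 \left(\frac{55}{3}\right)^{2} = 1157 - \frac{3300275}{9} = - \frac{3289862}{9}$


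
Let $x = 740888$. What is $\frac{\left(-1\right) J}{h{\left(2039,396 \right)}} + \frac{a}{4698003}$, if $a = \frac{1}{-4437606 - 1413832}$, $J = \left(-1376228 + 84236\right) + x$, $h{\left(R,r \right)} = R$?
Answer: $\frac{15149889343971956617}{56052259414482246} \approx 270.28$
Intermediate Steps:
$J = -551104$ ($J = \left(-1376228 + 84236\right) + 740888 = -1291992 + 740888 = -551104$)
$a = - \frac{1}{5851438}$ ($a = \frac{1}{-5851438} = - \frac{1}{5851438} \approx -1.709 \cdot 10^{-7}$)
$\frac{\left(-1\right) J}{h{\left(2039,396 \right)}} + \frac{a}{4698003} = \frac{\left(-1\right) \left(-551104\right)}{2039} - \frac{1}{5851438 \cdot 4698003} = 551104 \cdot \frac{1}{2039} - \frac{1}{27490073278314} = \frac{551104}{2039} - \frac{1}{27490073278314} = \frac{15149889343971956617}{56052259414482246}$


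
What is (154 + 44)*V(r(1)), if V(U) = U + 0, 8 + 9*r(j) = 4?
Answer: -88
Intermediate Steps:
r(j) = -4/9 (r(j) = -8/9 + (⅑)*4 = -8/9 + 4/9 = -4/9)
V(U) = U
(154 + 44)*V(r(1)) = (154 + 44)*(-4/9) = 198*(-4/9) = -88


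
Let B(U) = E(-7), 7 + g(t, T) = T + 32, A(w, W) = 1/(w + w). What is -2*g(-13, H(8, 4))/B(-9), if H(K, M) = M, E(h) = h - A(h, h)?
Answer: 812/97 ≈ 8.3711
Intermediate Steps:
A(w, W) = 1/(2*w)
E(h) = h - 1/(2*h)
g(t, T) = 25 + T (g(t, T) = -7 + (T + 32) = -7 + (32 + T) = 25 + T)
B(U) = -97/14 (B(U) = -7 - ½/(-7) = -7 - ½*(-⅐) = -7 + 1/14 = -97/14)
-2*g(-13, H(8, 4))/B(-9) = -2*(25 + 4)/(-97/14) = -58*(-14)/97 = -2*(-406/97) = 812/97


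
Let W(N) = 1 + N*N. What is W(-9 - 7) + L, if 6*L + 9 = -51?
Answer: 247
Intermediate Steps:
W(N) = 1 + N**2
L = -10 (L = -3/2 + (1/6)*(-51) = -3/2 - 17/2 = -10)
W(-9 - 7) + L = (1 + (-9 - 7)**2) - 10 = (1 + (-16)**2) - 10 = (1 + 256) - 10 = 257 - 10 = 247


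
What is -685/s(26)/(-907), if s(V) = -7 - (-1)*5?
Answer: -685/1814 ≈ -0.37762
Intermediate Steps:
s(V) = -2 (s(V) = -7 - 1*(-5) = -7 + 5 = -2)
-685/s(26)/(-907) = -685/(-2)/(-907) = -685*(-1/2)*(-1/907) = (685/2)*(-1/907) = -685/1814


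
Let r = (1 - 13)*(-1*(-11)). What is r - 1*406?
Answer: -538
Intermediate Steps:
r = -132 (r = -12*11 = -132)
r - 1*406 = -132 - 1*406 = -132 - 406 = -538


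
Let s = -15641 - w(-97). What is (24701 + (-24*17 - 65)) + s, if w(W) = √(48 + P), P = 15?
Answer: 8587 - 3*√7 ≈ 8579.1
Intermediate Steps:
w(W) = 3*√7 (w(W) = √(48 + 15) = √63 = 3*√7)
s = -15641 - 3*√7 ≈ -15649.
(24701 + (-24*17 - 65)) + s = (24701 + (-24*17 - 65)) + (-15641 - 3*√7) = (24701 + (-408 - 65)) + (-15641 - 3*√7) = (24701 - 473) + (-15641 - 3*√7) = 24228 + (-15641 - 3*√7) = 8587 - 3*√7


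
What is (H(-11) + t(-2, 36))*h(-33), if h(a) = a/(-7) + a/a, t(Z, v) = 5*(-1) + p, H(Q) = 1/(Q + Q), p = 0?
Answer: -2220/77 ≈ -28.831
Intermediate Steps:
H(Q) = 1/(2*Q)
t(Z, v) = -5 (t(Z, v) = 5*(-1) + 0 = -5 + 0 = -5)
h(a) = 1 - a/7 (h(a) = a*(-⅐) + 1 = -a/7 + 1 = 1 - a/7)
(H(-11) + t(-2, 36))*h(-33) = ((½)/(-11) - 5)*(1 - ⅐*(-33)) = ((½)*(-1/11) - 5)*(1 + 33/7) = (-1/22 - 5)*(40/7) = -111/22*40/7 = -2220/77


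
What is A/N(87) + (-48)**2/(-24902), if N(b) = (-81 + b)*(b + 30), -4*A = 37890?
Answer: -26389067/1942356 ≈ -13.586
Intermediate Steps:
A = -18945/2 (A = -1/4*37890 = -18945/2 ≈ -9472.5)
N(b) = (-81 + b)*(30 + b)
A/N(87) + (-48)**2/(-24902) = -18945/(2*(-2430 + 87**2 - 51*87)) + (-48)**2/(-24902) = -18945/(2*(-2430 + 7569 - 4437)) + 2304*(-1/24902) = -18945/2/702 - 1152/12451 = -18945/2*1/702 - 1152/12451 = -2105/156 - 1152/12451 = -26389067/1942356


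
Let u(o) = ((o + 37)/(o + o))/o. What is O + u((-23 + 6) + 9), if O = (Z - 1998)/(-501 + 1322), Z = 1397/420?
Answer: -24308471/11034240 ≈ -2.2030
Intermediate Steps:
Z = 1397/420 (Z = 1397*(1/420) = 1397/420 ≈ 3.3262)
O = -837763/344820 (O = (1397/420 - 1998)/(-501 + 1322) = -837763/420/821 = -837763/420*1/821 = -837763/344820 ≈ -2.4296)
u(o) = (37 + o)/(2*o²) (u(o) = ((37 + o)/((2*o)))/o = ((37 + o)*(1/(2*o)))/o = ((37 + o)/(2*o))/o = (37 + o)/(2*o²))
O + u((-23 + 6) + 9) = -837763/344820 + (37 + ((-23 + 6) + 9))/(2*((-23 + 6) + 9)²) = -837763/344820 + (37 + (-17 + 9))/(2*(-17 + 9)²) = -837763/344820 + (½)*(37 - 8)/(-8)² = -837763/344820 + (½)*(1/64)*29 = -837763/344820 + 29/128 = -24308471/11034240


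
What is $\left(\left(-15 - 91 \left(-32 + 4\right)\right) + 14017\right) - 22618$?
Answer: $-6068$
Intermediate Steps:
$\left(\left(-15 - 91 \left(-32 + 4\right)\right) + 14017\right) - 22618 = \left(\left(-15 - -2548\right) + 14017\right) - 22618 = \left(\left(-15 + 2548\right) + 14017\right) - 22618 = \left(2533 + 14017\right) - 22618 = 16550 - 22618 = -6068$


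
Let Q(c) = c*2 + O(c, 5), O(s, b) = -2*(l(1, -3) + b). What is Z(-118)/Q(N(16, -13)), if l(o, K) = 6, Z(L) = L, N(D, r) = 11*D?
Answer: -59/165 ≈ -0.35758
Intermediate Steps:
O(s, b) = -12 - 2*b (O(s, b) = -2*(6 + b) = -12 - 2*b)
Q(c) = -22 + 2*c (Q(c) = c*2 + (-12 - 2*5) = 2*c + (-12 - 10) = 2*c - 22 = -22 + 2*c)
Z(-118)/Q(N(16, -13)) = -118/(-22 + 2*(11*16)) = -118/(-22 + 2*176) = -118/(-22 + 352) = -118/330 = -118*1/330 = -59/165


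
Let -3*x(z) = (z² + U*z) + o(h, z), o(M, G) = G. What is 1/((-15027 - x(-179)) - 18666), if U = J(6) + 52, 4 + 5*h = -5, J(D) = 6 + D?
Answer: -1/26891 ≈ -3.7187e-5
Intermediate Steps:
h = -9/5 (h = -⅘ + (⅕)*(-5) = -⅘ - 1 = -9/5 ≈ -1.8000)
U = 64 (U = (6 + 6) + 52 = 12 + 52 = 64)
x(z) = -65*z/3 - z²/3 (x(z) = -((z² + 64*z) + z)/3 = -(z² + 65*z)/3 = -65*z/3 - z²/3)
1/((-15027 - x(-179)) - 18666) = 1/((-15027 - (-179)*(-65 - 1*(-179))/3) - 18666) = 1/((-15027 - (-179)*(-65 + 179)/3) - 18666) = 1/((-15027 - (-179)*114/3) - 18666) = 1/((-15027 - 1*(-6802)) - 18666) = 1/((-15027 + 6802) - 18666) = 1/(-8225 - 18666) = 1/(-26891) = -1/26891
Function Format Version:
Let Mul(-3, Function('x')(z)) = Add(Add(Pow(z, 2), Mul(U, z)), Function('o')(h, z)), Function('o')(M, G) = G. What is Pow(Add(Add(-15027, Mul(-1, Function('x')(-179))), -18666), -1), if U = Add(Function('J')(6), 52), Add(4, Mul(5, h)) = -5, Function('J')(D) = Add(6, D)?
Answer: Rational(-1, 26891) ≈ -3.7187e-5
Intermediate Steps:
h = Rational(-9, 5) (h = Add(Rational(-4, 5), Mul(Rational(1, 5), -5)) = Add(Rational(-4, 5), -1) = Rational(-9, 5) ≈ -1.8000)
U = 64 (U = Add(Add(6, 6), 52) = Add(12, 52) = 64)
Function('x')(z) = Add(Mul(Rational(-65, 3), z), Mul(Rational(-1, 3), Pow(z, 2))) (Function('x')(z) = Mul(Rational(-1, 3), Add(Add(Pow(z, 2), Mul(64, z)), z)) = Mul(Rational(-1, 3), Add(Pow(z, 2), Mul(65, z))) = Add(Mul(Rational(-65, 3), z), Mul(Rational(-1, 3), Pow(z, 2))))
Pow(Add(Add(-15027, Mul(-1, Function('x')(-179))), -18666), -1) = Pow(Add(Add(-15027, Mul(-1, Mul(Rational(1, 3), -179, Add(-65, Mul(-1, -179))))), -18666), -1) = Pow(Add(Add(-15027, Mul(-1, Mul(Rational(1, 3), -179, Add(-65, 179)))), -18666), -1) = Pow(Add(Add(-15027, Mul(-1, Mul(Rational(1, 3), -179, 114))), -18666), -1) = Pow(Add(Add(-15027, Mul(-1, -6802)), -18666), -1) = Pow(Add(Add(-15027, 6802), -18666), -1) = Pow(Add(-8225, -18666), -1) = Pow(-26891, -1) = Rational(-1, 26891)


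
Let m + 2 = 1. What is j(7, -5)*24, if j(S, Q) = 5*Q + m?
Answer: -624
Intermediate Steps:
m = -1 (m = -2 + 1 = -1)
j(S, Q) = -1 + 5*Q (j(S, Q) = 5*Q - 1 = -1 + 5*Q)
j(7, -5)*24 = (-1 + 5*(-5))*24 = (-1 - 25)*24 = -26*24 = -624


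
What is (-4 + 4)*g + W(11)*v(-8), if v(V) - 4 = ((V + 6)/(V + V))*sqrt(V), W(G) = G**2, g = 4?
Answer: 484 + 121*I*sqrt(2)/4 ≈ 484.0 + 42.78*I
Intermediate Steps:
v(V) = 4 + (6 + V)/(2*sqrt(V)) (v(V) = 4 + ((V + 6)/(V + V))*sqrt(V) = 4 + ((6 + V)/((2*V)))*sqrt(V) = 4 + ((6 + V)*(1/(2*V)))*sqrt(V) = 4 + ((6 + V)/(2*V))*sqrt(V) = 4 + (6 + V)/(2*sqrt(V)))
(-4 + 4)*g + W(11)*v(-8) = (-4 + 4)*4 + 11**2*(4 + sqrt(-8)/2 + 3/sqrt(-8)) = 0*4 + 121*(4 + (2*I*sqrt(2))/2 + 3*(-I*sqrt(2)/4)) = 0 + 121*(4 + I*sqrt(2) - 3*I*sqrt(2)/4) = 0 + 121*(4 + I*sqrt(2)/4) = 0 + (484 + 121*I*sqrt(2)/4) = 484 + 121*I*sqrt(2)/4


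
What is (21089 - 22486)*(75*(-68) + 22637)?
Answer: -24499189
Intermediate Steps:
(21089 - 22486)*(75*(-68) + 22637) = -1397*(-5100 + 22637) = -1397*17537 = -24499189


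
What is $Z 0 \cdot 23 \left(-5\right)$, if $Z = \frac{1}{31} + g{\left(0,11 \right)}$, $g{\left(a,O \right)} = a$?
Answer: $0$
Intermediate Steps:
$Z = \frac{1}{31}$ ($Z = \frac{1}{31} + 0 = \frac{1}{31} \approx 0.032258$)
$Z 0 \cdot 23 \left(-5\right) = \frac{0 \cdot 23 \left(-5\right)}{31} = \frac{0 \left(-5\right)}{31} = \frac{1}{31} \cdot 0 = 0$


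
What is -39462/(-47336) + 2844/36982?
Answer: 398501817/437644988 ≈ 0.91056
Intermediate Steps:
-39462/(-47336) + 2844/36982 = -39462*(-1/47336) + 2844*(1/36982) = 19731/23668 + 1422/18491 = 398501817/437644988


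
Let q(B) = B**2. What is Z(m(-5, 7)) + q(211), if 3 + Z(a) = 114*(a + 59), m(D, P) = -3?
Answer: 50902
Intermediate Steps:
Z(a) = 6723 + 114*a (Z(a) = -3 + 114*(a + 59) = -3 + 114*(59 + a) = -3 + (6726 + 114*a) = 6723 + 114*a)
Z(m(-5, 7)) + q(211) = (6723 + 114*(-3)) + 211**2 = (6723 - 342) + 44521 = 6381 + 44521 = 50902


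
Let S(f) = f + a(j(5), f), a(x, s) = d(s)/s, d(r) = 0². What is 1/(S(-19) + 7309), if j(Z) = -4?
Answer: 1/7290 ≈ 0.00013717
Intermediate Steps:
d(r) = 0
a(x, s) = 0 (a(x, s) = 0/s = 0)
S(f) = f (S(f) = f + 0 = f)
1/(S(-19) + 7309) = 1/(-19 + 7309) = 1/7290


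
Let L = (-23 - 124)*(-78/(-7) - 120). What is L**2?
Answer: 256064004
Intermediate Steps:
L = 16002 (L = -147*(-78*(-1/7) - 120) = -147*(78/7 - 120) = -147*(-762/7) = 16002)
L**2 = 16002**2 = 256064004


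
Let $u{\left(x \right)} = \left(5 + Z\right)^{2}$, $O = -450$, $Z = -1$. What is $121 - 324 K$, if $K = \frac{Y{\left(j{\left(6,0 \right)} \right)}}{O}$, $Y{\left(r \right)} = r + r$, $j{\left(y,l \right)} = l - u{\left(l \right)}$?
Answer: $\frac{2449}{25} \approx 97.96$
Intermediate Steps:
$u{\left(x \right)} = 16$ ($u{\left(x \right)} = \left(5 - 1\right)^{2} = 4^{2} = 16$)
$j{\left(y,l \right)} = -16 + l$ ($j{\left(y,l \right)} = l - 16 = -16 + l$)
$Y{\left(r \right)} = 2 r$
$K = \frac{16}{225}$ ($K = \frac{2 \left(-16 + 0\right)}{-450} = 2 \left(-16\right) \left(- \frac{1}{450}\right) = \left(-32\right) \left(- \frac{1}{450}\right) = \frac{16}{225} \approx 0.071111$)
$121 - 324 K = 121 - \frac{576}{25} = \frac{2449}{25}$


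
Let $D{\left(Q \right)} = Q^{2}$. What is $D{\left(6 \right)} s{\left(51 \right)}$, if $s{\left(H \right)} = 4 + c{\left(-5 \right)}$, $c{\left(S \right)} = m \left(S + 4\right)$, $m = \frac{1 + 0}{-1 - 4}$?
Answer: $\frac{756}{5} \approx 151.2$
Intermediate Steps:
$m = - \frac{1}{5}$ ($m = 1 \frac{1}{-5} = 1 \left(- \frac{1}{5}\right) = - \frac{1}{5} \approx -0.2$)
$c{\left(S \right)} = - \frac{4}{5} - \frac{S}{5}$ ($c{\left(S \right)} = - \frac{S + 4}{5} = - \frac{4 + S}{5} = - \frac{4}{5} - \frac{S}{5}$)
$s{\left(H \right)} = \frac{21}{5}$ ($s{\left(H \right)} = 4 - - \frac{1}{5} = 4 + \left(- \frac{4}{5} + 1\right) = 4 + \frac{1}{5} = \frac{21}{5}$)
$D{\left(6 \right)} s{\left(51 \right)} = 6^{2} \cdot \frac{21}{5} = 36 \cdot \frac{21}{5} = \frac{756}{5}$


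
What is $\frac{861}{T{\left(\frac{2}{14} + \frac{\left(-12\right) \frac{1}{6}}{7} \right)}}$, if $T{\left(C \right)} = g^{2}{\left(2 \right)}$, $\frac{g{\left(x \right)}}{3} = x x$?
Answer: $\frac{287}{48} \approx 5.9792$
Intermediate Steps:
$g{\left(x \right)} = 3 x^{2}$ ($g{\left(x \right)} = 3 x x = 3 x^{2}$)
$T{\left(C \right)} = 144$ ($T{\left(C \right)} = \left(3 \cdot 2^{2}\right)^{2} = \left(3 \cdot 4\right)^{2} = 12^{2} = 144$)
$\frac{861}{T{\left(\frac{2}{14} + \frac{\left(-12\right) \frac{1}{6}}{7} \right)}} = \frac{861}{144} = 861 \cdot \frac{1}{144} = \frac{287}{48}$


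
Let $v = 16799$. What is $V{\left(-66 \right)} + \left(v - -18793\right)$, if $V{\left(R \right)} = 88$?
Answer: $35680$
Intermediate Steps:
$V{\left(-66 \right)} + \left(v - -18793\right) = 88 + \left(16799 - -18793\right) = 88 + \left(16799 + 18793\right) = 88 + 35592 = 35680$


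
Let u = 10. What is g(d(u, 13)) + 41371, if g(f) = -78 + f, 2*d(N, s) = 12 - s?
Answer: 82585/2 ≈ 41293.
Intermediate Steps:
d(N, s) = 6 - s/2 (d(N, s) = (12 - s)/2 = 6 - s/2)
g(d(u, 13)) + 41371 = (-78 + (6 - ½*13)) + 41371 = (-78 + (6 - 13/2)) + 41371 = (-78 - ½) + 41371 = -157/2 + 41371 = 82585/2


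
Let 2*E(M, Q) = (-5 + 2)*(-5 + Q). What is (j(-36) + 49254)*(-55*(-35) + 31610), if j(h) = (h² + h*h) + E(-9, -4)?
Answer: 3478216665/2 ≈ 1.7391e+9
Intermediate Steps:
E(M, Q) = 15/2 - 3*Q/2 (E(M, Q) = ((-5 + 2)*(-5 + Q))/2 = (-3*(-5 + Q))/2 = (15 - 3*Q)/2 = 15/2 - 3*Q/2)
j(h) = 27/2 + 2*h² (j(h) = (h² + h*h) + (15/2 - 3/2*(-4)) = (h² + h²) + (15/2 + 6) = 2*h² + 27/2 = 27/2 + 2*h²)
(j(-36) + 49254)*(-55*(-35) + 31610) = ((27/2 + 2*(-36)²) + 49254)*(-55*(-35) + 31610) = ((27/2 + 2*1296) + 49254)*(1925 + 31610) = ((27/2 + 2592) + 49254)*33535 = (5211/2 + 49254)*33535 = (103719/2)*33535 = 3478216665/2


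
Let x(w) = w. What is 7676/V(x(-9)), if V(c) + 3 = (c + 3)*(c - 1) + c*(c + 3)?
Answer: 7676/111 ≈ 69.153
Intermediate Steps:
V(c) = -3 + c*(3 + c) + (-1 + c)*(3 + c) (V(c) = -3 + ((c + 3)*(c - 1) + c*(c + 3)) = -3 + ((3 + c)*(-1 + c) + c*(3 + c)) = -3 + ((-1 + c)*(3 + c) + c*(3 + c)) = -3 + (c*(3 + c) + (-1 + c)*(3 + c)) = -3 + c*(3 + c) + (-1 + c)*(3 + c))
7676/V(x(-9)) = 7676/(-6 + 2*(-9)² + 5*(-9)) = 7676/(-6 + 2*81 - 45) = 7676/(-6 + 162 - 45) = 7676/111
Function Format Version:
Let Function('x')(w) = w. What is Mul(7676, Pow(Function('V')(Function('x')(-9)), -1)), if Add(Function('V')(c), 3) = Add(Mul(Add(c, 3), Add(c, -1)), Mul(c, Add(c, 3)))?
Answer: Rational(7676, 111) ≈ 69.153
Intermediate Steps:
Function('V')(c) = Add(-3, Mul(c, Add(3, c)), Mul(Add(-1, c), Add(3, c))) (Function('V')(c) = Add(-3, Add(Mul(Add(c, 3), Add(c, -1)), Mul(c, Add(c, 3)))) = Add(-3, Add(Mul(Add(3, c), Add(-1, c)), Mul(c, Add(3, c)))) = Add(-3, Add(Mul(Add(-1, c), Add(3, c)), Mul(c, Add(3, c)))) = Add(-3, Add(Mul(c, Add(3, c)), Mul(Add(-1, c), Add(3, c)))) = Add(-3, Mul(c, Add(3, c)), Mul(Add(-1, c), Add(3, c))))
Mul(7676, Pow(Function('V')(Function('x')(-9)), -1)) = Mul(7676, Pow(Add(-6, Mul(2, Pow(-9, 2)), Mul(5, -9)), -1)) = Mul(7676, Pow(Add(-6, Mul(2, 81), -45), -1)) = Mul(7676, Pow(Add(-6, 162, -45), -1)) = Mul(7676, Pow(111, -1)) = Mul(7676, Rational(1, 111)) = Rational(7676, 111)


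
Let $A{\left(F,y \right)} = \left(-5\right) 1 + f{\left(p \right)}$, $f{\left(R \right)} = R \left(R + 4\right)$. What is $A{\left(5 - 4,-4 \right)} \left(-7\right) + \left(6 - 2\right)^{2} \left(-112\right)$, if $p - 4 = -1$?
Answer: $-1904$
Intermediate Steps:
$p = 3$ ($p = 4 - 1 = 3$)
$f{\left(R \right)} = R \left(4 + R\right)$
$A{\left(F,y \right)} = 16$ ($A{\left(F,y \right)} = \left(-5\right) 1 + 3 \left(4 + 3\right) = -5 + 3 \cdot 7 = -5 + 21 = 16$)
$A{\left(5 - 4,-4 \right)} \left(-7\right) + \left(6 - 2\right)^{2} \left(-112\right) = 16 \left(-7\right) + \left(6 - 2\right)^{2} \left(-112\right) = -112 + 4^{2} \left(-112\right) = -112 + 16 \left(-112\right) = -112 - 1792 = -1904$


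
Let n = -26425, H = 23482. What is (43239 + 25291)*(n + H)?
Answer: -201683790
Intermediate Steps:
(43239 + 25291)*(n + H) = (43239 + 25291)*(-26425 + 23482) = 68530*(-2943) = -201683790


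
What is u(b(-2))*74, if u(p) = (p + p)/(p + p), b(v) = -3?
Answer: 74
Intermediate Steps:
u(p) = 1 (u(p) = (2*p)/((2*p)) = (2*p)*(1/(2*p)) = 1)
u(b(-2))*74 = 1*74 = 74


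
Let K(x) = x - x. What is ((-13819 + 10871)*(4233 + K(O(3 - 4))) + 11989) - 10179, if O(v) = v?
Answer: -12477074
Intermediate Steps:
K(x) = 0
((-13819 + 10871)*(4233 + K(O(3 - 4))) + 11989) - 10179 = ((-13819 + 10871)*(4233 + 0) + 11989) - 10179 = (-2948*4233 + 11989) - 10179 = (-12478884 + 11989) - 10179 = -12466895 - 10179 = -12477074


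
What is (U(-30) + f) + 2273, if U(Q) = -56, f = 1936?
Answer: 4153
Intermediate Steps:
(U(-30) + f) + 2273 = (-56 + 1936) + 2273 = 1880 + 2273 = 4153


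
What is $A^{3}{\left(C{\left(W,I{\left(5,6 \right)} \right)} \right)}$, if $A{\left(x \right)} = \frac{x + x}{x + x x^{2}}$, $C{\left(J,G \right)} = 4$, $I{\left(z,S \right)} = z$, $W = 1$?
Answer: $\frac{8}{4913} \approx 0.0016283$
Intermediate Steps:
$A{\left(x \right)} = \frac{2 x}{x + x^{3}}$
$A^{3}{\left(C{\left(W,I{\left(5,6 \right)} \right)} \right)} = \left(\frac{2}{1 + 4^{2}}\right)^{3} = \left(\frac{2}{1 + 16}\right)^{3} = \left(\frac{2}{17}\right)^{3} = \frac{8}{4913}$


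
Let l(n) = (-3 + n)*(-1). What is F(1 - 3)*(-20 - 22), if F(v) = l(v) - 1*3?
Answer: -84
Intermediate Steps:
l(n) = 3 - n
F(v) = -v (F(v) = (3 - v) - 1*3 = (3 - v) - 3 = -v)
F(1 - 3)*(-20 - 22) = (-(1 - 3))*(-20 - 22) = -1*(-2)*(-42) = 2*(-42) = -84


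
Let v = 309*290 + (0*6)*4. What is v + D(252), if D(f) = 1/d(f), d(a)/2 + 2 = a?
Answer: 44805001/500 ≈ 89610.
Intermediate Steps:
d(a) = -4 + 2*a
D(f) = 1/(-4 + 2*f)
v = 89610 (v = 89610 + 0*4 = 89610 + 0 = 89610)
v + D(252) = 89610 + 1/(2*(-2 + 252)) = 89610 + (½)/250 = 89610 + (½)*(1/250) = 89610 + 1/500 = 44805001/500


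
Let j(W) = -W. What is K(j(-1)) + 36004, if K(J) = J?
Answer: 36005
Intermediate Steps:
K(j(-1)) + 36004 = -1*(-1) + 36004 = 1 + 36004 = 36005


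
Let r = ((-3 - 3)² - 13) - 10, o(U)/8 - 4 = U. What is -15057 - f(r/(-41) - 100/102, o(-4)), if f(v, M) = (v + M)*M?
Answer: -15057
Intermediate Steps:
o(U) = 32 + 8*U
r = 13 (r = ((-6)² - 13) - 10 = (36 - 13) - 10 = 23 - 10 = 13)
f(v, M) = M*(M + v) (f(v, M) = (M + v)*M = M*(M + v))
-15057 - f(r/(-41) - 100/102, o(-4)) = -15057 - (32 + 8*(-4))*((32 + 8*(-4)) + (13/(-41) - 100/102)) = -15057 - (32 - 32)*((32 - 32) + (13*(-1/41) - 100*1/102)) = -15057 - 0*(0 + (-13/41 - 50/51)) = -15057 - 0*(0 - 2713/2091) = -15057 - 0*(-2713)/2091 = -15057 - 1*0 = -15057 + 0 = -15057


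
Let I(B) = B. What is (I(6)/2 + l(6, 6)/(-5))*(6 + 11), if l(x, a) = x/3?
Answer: 221/5 ≈ 44.200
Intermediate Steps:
l(x, a) = x/3 (l(x, a) = x*(⅓) = x/3)
(I(6)/2 + l(6, 6)/(-5))*(6 + 11) = (6/2 + ((⅓)*6)/(-5))*(6 + 11) = (6*(½) + 2*(-⅕))*17 = (3 - ⅖)*17 = (13/5)*17 = 221/5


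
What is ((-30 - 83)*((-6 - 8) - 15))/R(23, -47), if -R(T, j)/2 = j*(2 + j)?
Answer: -3277/4230 ≈ -0.77470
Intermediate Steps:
R(T, j) = -2*j*(2 + j)
((-30 - 83)*((-6 - 8) - 15))/R(23, -47) = ((-30 - 83)*((-6 - 8) - 15))/((-2*(-47)*(2 - 47))) = (-113*(-14 - 15))/((-2*(-47)*(-45))) = -113*(-29)/(-4230) = 3277*(-1/4230) = -3277/4230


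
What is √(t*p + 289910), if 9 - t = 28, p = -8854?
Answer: 18*√1414 ≈ 676.86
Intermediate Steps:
t = -19 (t = 9 - 1*28 = 9 - 28 = -19)
√(t*p + 289910) = √(-19*(-8854) + 289910) = √(168226 + 289910) = √458136 = 18*√1414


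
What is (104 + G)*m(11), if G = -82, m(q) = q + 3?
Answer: 308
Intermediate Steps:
m(q) = 3 + q
(104 + G)*m(11) = (104 - 82)*(3 + 11) = 22*14 = 308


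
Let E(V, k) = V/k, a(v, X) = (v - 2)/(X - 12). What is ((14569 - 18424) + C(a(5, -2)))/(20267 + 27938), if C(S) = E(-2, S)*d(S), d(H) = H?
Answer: -3857/48205 ≈ -0.080012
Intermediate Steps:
a(v, X) = (-2 + v)/(-12 + X)
C(S) = -2 (C(S) = (-2/S)*S = -2)
((14569 - 18424) + C(a(5, -2)))/(20267 + 27938) = ((14569 - 18424) - 2)/(20267 + 27938) = (-3855 - 2)/48205 = -3857*1/48205 = -3857/48205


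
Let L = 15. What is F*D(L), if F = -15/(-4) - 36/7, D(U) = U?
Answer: -585/28 ≈ -20.893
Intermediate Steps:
F = -39/28 (F = -15*(-¼) - 36*⅐ = 15/4 - 36/7 = -39/28 ≈ -1.3929)
F*D(L) = -39/28*15 = -585/28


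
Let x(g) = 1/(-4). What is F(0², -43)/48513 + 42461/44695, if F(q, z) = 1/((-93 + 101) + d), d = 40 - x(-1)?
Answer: 397562903929/418479687255 ≈ 0.95002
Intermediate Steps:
x(g) = -¼
d = 161/4 (d = 40 - 1*(-¼) = 40 + ¼ = 161/4 ≈ 40.250)
F(q, z) = 4/193 (F(q, z) = 1/((-93 + 101) + 161/4) = 1/(8 + 161/4) = 1/(193/4) = 4/193)
F(0², -43)/48513 + 42461/44695 = (4/193)/48513 + 42461/44695 = (4/193)*(1/48513) + 42461*(1/44695) = 4/9363009 + 42461/44695 = 397562903929/418479687255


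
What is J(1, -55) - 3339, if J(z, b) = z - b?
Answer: -3283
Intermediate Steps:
J(1, -55) - 3339 = (1 - 1*(-55)) - 3339 = (1 + 55) - 3339 = 56 - 3339 = -3283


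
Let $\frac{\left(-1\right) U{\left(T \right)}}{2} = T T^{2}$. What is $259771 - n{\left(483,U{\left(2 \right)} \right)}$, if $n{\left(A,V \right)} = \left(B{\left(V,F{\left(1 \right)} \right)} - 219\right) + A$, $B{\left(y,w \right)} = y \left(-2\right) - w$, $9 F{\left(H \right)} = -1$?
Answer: $\frac{2335274}{9} \approx 2.5948 \cdot 10^{5}$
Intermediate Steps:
$F{\left(H \right)} = - \frac{1}{9}$ ($F{\left(H \right)} = \frac{1}{9} \left(-1\right) = - \frac{1}{9}$)
$B{\left(y,w \right)} = - w - 2 y$ ($B{\left(y,w \right)} = - 2 y - w = - w - 2 y$)
$U{\left(T \right)} = - 2 T^{3}$ ($U{\left(T \right)} = - 2 T T^{2} = - 2 T^{3}$)
$n{\left(A,V \right)} = - \frac{1970}{9} + A - 2 V$ ($n{\left(A,V \right)} = \left(\left(\left(-1\right) \left(- \frac{1}{9}\right) - 2 V\right) - 219\right) + A = \left(\left(\frac{1}{9} - 2 V\right) - 219\right) + A = \left(- \frac{1970}{9} - 2 V\right) + A = - \frac{1970}{9} + A - 2 V$)
$259771 - n{\left(483,U{\left(2 \right)} \right)} = 259771 - \left(- \frac{1970}{9} + 483 - 2 \left(- 2 \cdot 2^{3}\right)\right) = 259771 - \left(- \frac{1970}{9} + 483 - 2 \left(\left(-2\right) 8\right)\right) = 259771 - \left(- \frac{1970}{9} + 483 - -32\right) = 259771 - \left(- \frac{1970}{9} + 483 + 32\right) = 259771 - \frac{2665}{9} = \frac{2335274}{9}$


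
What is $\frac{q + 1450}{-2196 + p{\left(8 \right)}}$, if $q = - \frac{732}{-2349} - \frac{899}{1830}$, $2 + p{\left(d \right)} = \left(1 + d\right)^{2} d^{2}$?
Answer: $\frac{692477701}{1426203180} \approx 0.48554$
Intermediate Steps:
$p{\left(d \right)} = -2 + d^{2} \left(1 + d\right)^{2}$ ($p{\left(d \right)} = -2 + \left(1 + d\right)^{2} d^{2} = -2 + d^{2} \left(1 + d\right)^{2}$)
$q = - \frac{85799}{477630}$ ($q = \left(-732\right) \left(- \frac{1}{2349}\right) - \frac{899}{1830} = \frac{244}{783} - \frac{899}{1830} = - \frac{85799}{477630} \approx -0.17963$)
$\frac{q + 1450}{-2196 + p{\left(8 \right)}} = \frac{- \frac{85799}{477630} + 1450}{-2196 - \left(2 - 8^{2} \left(1 + 8\right)^{2}\right)} = \frac{692477701}{477630 \left(-2196 - \left(2 - 64 \cdot 9^{2}\right)\right)} = \frac{692477701}{477630 \left(-2196 + \left(-2 + 64 \cdot 81\right)\right)} = \frac{692477701}{477630 \left(-2196 + \left(-2 + 5184\right)\right)} = \frac{692477701}{477630 \left(-2196 + 5182\right)} = \frac{692477701}{477630 \cdot 2986} = \frac{692477701}{477630} \cdot \frac{1}{2986} = \frac{692477701}{1426203180}$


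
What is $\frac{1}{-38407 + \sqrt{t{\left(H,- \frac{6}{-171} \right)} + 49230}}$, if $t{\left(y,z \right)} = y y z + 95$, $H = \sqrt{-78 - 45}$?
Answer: $- \frac{729733}{28025918238} - \frac{\sqrt{17804767}}{28025918238} \approx -2.6188 \cdot 10^{-5}$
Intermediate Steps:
$H = i \sqrt{123}$ ($H = \sqrt{-123} = i \sqrt{123} \approx 11.091 i$)
$t{\left(y,z \right)} = 95 + z y^{2}$ ($t{\left(y,z \right)} = y^{2} z + 95 = z y^{2} + 95 = 95 + z y^{2}$)
$\frac{1}{-38407 + \sqrt{t{\left(H,- \frac{6}{-171} \right)} + 49230}} = \frac{1}{-38407 + \sqrt{\left(95 + - \frac{6}{-171} \left(i \sqrt{123}\right)^{2}\right) + 49230}} = \frac{1}{-38407 + \sqrt{\left(95 + \left(-6\right) \left(- \frac{1}{171}\right) \left(-123\right)\right) + 49230}} = \frac{1}{-38407 + \sqrt{\left(95 + \frac{2}{57} \left(-123\right)\right) + 49230}} = \frac{1}{-38407 + \sqrt{\left(95 - \frac{82}{19}\right) + 49230}} = \frac{1}{-38407 + \sqrt{\frac{1723}{19} + 49230}} = \frac{1}{-38407 + \sqrt{\frac{937093}{19}}} = \frac{1}{-38407 + \frac{\sqrt{17804767}}{19}}$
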